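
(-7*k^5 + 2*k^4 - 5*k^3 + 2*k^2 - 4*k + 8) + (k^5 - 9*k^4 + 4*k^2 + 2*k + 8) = -6*k^5 - 7*k^4 - 5*k^3 + 6*k^2 - 2*k + 16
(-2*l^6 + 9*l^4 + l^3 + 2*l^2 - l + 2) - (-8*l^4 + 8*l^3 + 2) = -2*l^6 + 17*l^4 - 7*l^3 + 2*l^2 - l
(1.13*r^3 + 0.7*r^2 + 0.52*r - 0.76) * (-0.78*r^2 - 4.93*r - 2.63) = -0.8814*r^5 - 6.1169*r^4 - 6.8285*r^3 - 3.8118*r^2 + 2.3792*r + 1.9988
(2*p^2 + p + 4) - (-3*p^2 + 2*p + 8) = 5*p^2 - p - 4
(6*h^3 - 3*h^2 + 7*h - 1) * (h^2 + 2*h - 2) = 6*h^5 + 9*h^4 - 11*h^3 + 19*h^2 - 16*h + 2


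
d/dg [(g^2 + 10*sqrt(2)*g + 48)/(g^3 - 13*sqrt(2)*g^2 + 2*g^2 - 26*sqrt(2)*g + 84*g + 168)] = (2*(g + 5*sqrt(2))*(g^3 - 13*sqrt(2)*g^2 + 2*g^2 - 26*sqrt(2)*g + 84*g + 168) - (g^2 + 10*sqrt(2)*g + 48)*(3*g^2 - 26*sqrt(2)*g + 4*g - 26*sqrt(2) + 84))/(g^3 - 13*sqrt(2)*g^2 + 2*g^2 - 26*sqrt(2)*g + 84*g + 168)^2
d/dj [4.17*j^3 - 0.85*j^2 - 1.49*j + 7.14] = 12.51*j^2 - 1.7*j - 1.49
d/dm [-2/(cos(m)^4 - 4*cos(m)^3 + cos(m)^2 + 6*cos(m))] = 4*(-2*cos(m)^3 + 6*cos(m)^2 - cos(m) - 3)*sin(m)/((cos(m)^3 - 4*cos(m)^2 + cos(m) + 6)^2*cos(m)^2)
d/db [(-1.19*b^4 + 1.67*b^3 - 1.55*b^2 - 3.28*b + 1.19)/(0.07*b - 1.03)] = (-0.2499*b^4 + 5.1366*b^3 - 5.2688*b^2 + 3.193*b + 3.2951)/(0.0049*b^2 - 0.1442*b + 1.0609)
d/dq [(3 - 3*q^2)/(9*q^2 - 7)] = -12*q/(9*q^2 - 7)^2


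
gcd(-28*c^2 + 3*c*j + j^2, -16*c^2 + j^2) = 4*c - j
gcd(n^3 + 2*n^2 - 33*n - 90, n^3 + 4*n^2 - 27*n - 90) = n + 3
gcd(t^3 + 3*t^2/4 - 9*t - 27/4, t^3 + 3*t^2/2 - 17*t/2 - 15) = t - 3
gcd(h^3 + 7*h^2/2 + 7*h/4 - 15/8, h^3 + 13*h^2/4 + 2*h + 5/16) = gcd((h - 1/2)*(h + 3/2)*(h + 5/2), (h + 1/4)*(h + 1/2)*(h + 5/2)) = h + 5/2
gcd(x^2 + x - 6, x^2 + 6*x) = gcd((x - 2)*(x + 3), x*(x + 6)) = 1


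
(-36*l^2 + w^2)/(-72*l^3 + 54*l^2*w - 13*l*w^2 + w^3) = (6*l + w)/(12*l^2 - 7*l*w + w^2)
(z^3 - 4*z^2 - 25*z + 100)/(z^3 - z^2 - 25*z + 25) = (z - 4)/(z - 1)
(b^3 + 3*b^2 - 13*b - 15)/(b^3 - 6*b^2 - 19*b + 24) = (b^3 + 3*b^2 - 13*b - 15)/(b^3 - 6*b^2 - 19*b + 24)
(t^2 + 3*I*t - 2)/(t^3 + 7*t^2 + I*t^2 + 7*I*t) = (t + 2*I)/(t*(t + 7))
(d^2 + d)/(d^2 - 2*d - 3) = d/(d - 3)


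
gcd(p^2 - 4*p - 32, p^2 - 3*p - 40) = p - 8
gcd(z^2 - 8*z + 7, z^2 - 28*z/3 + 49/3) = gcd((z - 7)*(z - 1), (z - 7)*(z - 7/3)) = z - 7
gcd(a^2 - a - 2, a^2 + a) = a + 1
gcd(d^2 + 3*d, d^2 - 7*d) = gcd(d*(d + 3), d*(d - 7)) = d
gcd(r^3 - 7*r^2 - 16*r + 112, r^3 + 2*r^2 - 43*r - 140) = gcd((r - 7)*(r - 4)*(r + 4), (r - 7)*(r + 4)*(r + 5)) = r^2 - 3*r - 28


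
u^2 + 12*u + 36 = (u + 6)^2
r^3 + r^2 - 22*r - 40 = (r - 5)*(r + 2)*(r + 4)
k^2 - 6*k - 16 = (k - 8)*(k + 2)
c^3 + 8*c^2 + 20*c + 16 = (c + 2)^2*(c + 4)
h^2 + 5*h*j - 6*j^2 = (h - j)*(h + 6*j)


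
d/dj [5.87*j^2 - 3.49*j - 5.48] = 11.74*j - 3.49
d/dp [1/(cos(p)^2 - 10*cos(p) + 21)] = 2*(cos(p) - 5)*sin(p)/(cos(p)^2 - 10*cos(p) + 21)^2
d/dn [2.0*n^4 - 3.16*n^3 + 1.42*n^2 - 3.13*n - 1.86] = 8.0*n^3 - 9.48*n^2 + 2.84*n - 3.13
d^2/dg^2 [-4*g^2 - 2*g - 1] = -8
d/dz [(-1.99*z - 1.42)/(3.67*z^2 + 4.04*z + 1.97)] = (7.3033*z^2 + 10.4228*z + 1.8165)/(13.4689*z^4 + 29.6536*z^3 + 30.7814*z^2 + 15.9176*z + 3.8809)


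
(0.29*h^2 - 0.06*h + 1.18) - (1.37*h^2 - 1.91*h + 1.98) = -1.08*h^2 + 1.85*h - 0.8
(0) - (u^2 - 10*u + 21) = -u^2 + 10*u - 21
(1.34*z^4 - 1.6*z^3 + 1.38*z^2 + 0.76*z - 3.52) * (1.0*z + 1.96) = 1.34*z^5 + 1.0264*z^4 - 1.756*z^3 + 3.4648*z^2 - 2.0304*z - 6.8992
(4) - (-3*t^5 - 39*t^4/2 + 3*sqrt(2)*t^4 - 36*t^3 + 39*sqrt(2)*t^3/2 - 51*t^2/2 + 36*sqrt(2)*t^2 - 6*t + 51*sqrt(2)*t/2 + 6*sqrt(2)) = 3*t^5 - 3*sqrt(2)*t^4 + 39*t^4/2 - 39*sqrt(2)*t^3/2 + 36*t^3 - 36*sqrt(2)*t^2 + 51*t^2/2 - 51*sqrt(2)*t/2 + 6*t - 6*sqrt(2) + 4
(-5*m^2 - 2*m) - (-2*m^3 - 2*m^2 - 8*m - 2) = 2*m^3 - 3*m^2 + 6*m + 2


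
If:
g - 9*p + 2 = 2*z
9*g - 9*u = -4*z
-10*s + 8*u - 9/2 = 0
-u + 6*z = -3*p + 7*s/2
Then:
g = 41*z/39 + 269/416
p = 367/1248 - 37*z/351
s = 140*z/117 + 7/104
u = 175*z/117 + 269/416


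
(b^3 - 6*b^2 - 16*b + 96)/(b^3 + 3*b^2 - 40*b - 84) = (b^2 - 16)/(b^2 + 9*b + 14)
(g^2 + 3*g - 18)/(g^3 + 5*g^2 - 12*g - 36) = 1/(g + 2)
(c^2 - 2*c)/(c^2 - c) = (c - 2)/(c - 1)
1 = 1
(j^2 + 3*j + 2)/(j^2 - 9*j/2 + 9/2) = 2*(j^2 + 3*j + 2)/(2*j^2 - 9*j + 9)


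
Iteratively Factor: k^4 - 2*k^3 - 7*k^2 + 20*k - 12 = (k - 1)*(k^3 - k^2 - 8*k + 12) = (k - 2)*(k - 1)*(k^2 + k - 6) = (k - 2)^2*(k - 1)*(k + 3)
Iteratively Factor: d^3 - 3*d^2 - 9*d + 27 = (d + 3)*(d^2 - 6*d + 9) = (d - 3)*(d + 3)*(d - 3)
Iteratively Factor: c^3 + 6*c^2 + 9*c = (c + 3)*(c^2 + 3*c) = c*(c + 3)*(c + 3)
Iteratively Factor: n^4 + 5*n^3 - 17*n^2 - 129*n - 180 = (n + 3)*(n^3 + 2*n^2 - 23*n - 60) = (n + 3)^2*(n^2 - n - 20) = (n + 3)^2*(n + 4)*(n - 5)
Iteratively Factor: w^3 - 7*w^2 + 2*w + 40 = (w - 5)*(w^2 - 2*w - 8) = (w - 5)*(w + 2)*(w - 4)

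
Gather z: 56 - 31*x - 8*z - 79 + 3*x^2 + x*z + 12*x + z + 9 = 3*x^2 - 19*x + z*(x - 7) - 14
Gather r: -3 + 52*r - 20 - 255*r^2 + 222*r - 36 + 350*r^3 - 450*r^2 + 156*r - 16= 350*r^3 - 705*r^2 + 430*r - 75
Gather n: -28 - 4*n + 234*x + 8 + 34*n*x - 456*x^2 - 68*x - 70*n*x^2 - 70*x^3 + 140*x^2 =n*(-70*x^2 + 34*x - 4) - 70*x^3 - 316*x^2 + 166*x - 20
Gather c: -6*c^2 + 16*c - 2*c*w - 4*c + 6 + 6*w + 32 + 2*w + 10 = -6*c^2 + c*(12 - 2*w) + 8*w + 48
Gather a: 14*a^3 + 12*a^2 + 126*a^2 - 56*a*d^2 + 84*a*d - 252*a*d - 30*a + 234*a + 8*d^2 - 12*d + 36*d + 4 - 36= 14*a^3 + 138*a^2 + a*(-56*d^2 - 168*d + 204) + 8*d^2 + 24*d - 32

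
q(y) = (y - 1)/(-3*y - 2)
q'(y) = 1/(-3*y - 2) + 3*(y - 1)/(-3*y - 2)^2 = -5/(3*y + 2)^2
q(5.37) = -0.24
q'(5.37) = -0.02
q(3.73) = -0.21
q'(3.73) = -0.03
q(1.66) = -0.09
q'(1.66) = -0.10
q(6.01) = -0.25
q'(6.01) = -0.01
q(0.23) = 0.29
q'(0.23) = -0.69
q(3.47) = -0.20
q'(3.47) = -0.03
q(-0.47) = 2.49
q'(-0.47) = -14.36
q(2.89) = -0.18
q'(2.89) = -0.04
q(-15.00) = -0.37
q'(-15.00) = 0.00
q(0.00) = 0.50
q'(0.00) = -1.25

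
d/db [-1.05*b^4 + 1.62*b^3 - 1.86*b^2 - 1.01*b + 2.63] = -4.2*b^3 + 4.86*b^2 - 3.72*b - 1.01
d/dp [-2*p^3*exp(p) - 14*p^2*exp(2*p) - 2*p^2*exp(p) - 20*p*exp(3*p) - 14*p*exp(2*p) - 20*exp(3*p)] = 2*(-p^3 - 14*p^2*exp(p) - 4*p^2 - 30*p*exp(2*p) - 28*p*exp(p) - 2*p - 40*exp(2*p) - 7*exp(p))*exp(p)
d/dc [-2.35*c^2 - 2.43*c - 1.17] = -4.7*c - 2.43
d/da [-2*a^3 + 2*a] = 2 - 6*a^2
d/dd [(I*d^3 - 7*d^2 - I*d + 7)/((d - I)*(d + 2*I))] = (I*d^4 - 2*d^3 - 42*d - 9*I)/(d^4 + 2*I*d^3 + 3*d^2 + 4*I*d + 4)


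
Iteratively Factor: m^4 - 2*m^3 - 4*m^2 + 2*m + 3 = (m + 1)*(m^3 - 3*m^2 - m + 3) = (m - 1)*(m + 1)*(m^2 - 2*m - 3) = (m - 3)*(m - 1)*(m + 1)*(m + 1)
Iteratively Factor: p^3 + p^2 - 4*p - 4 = (p + 1)*(p^2 - 4) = (p - 2)*(p + 1)*(p + 2)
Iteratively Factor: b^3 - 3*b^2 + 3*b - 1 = (b - 1)*(b^2 - 2*b + 1) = (b - 1)^2*(b - 1)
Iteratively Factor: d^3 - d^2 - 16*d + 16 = (d - 1)*(d^2 - 16) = (d - 4)*(d - 1)*(d + 4)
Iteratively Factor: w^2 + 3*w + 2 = (w + 1)*(w + 2)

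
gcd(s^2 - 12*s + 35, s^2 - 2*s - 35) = s - 7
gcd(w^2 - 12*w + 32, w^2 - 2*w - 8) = w - 4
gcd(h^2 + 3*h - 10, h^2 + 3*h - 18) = 1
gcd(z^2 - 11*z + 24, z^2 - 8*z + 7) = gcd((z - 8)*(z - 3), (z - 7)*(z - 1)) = 1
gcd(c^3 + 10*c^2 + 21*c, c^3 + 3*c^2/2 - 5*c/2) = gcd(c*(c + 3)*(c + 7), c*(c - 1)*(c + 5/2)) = c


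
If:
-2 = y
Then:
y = -2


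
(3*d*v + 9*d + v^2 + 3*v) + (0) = 3*d*v + 9*d + v^2 + 3*v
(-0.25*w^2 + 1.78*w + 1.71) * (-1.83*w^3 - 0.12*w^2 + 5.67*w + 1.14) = 0.4575*w^5 - 3.2274*w^4 - 4.7604*w^3 + 9.6024*w^2 + 11.7249*w + 1.9494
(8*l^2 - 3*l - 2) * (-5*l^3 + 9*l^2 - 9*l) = -40*l^5 + 87*l^4 - 89*l^3 + 9*l^2 + 18*l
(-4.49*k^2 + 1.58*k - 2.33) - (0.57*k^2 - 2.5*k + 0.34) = -5.06*k^2 + 4.08*k - 2.67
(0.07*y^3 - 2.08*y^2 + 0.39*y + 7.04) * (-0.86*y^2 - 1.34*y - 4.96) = -0.0602*y^5 + 1.695*y^4 + 2.1046*y^3 + 3.7398*y^2 - 11.368*y - 34.9184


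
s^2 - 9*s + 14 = (s - 7)*(s - 2)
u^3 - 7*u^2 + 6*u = u*(u - 6)*(u - 1)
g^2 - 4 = (g - 2)*(g + 2)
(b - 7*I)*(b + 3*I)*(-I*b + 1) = -I*b^3 - 3*b^2 - 25*I*b + 21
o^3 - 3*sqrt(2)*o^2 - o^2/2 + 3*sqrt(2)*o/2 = o*(o - 1/2)*(o - 3*sqrt(2))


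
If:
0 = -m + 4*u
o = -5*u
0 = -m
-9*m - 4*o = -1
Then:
No Solution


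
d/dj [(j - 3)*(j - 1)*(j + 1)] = 3*j^2 - 6*j - 1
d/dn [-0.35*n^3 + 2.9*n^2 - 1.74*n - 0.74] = -1.05*n^2 + 5.8*n - 1.74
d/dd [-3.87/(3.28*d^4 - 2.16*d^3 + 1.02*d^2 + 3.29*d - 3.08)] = (50.7744*d^3 - 25.0776*d^2 + 7.8948*d + 12.7323)/(3.28*d^4 - 2.16*d^3 + 1.02*d^2 + 3.29*d - 3.08)^2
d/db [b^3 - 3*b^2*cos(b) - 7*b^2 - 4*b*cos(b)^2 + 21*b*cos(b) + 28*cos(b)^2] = 3*b^2*sin(b) + 3*b^2 - 21*b*sin(b) + 4*b*sin(2*b) - 6*b*cos(b) - 14*b - 28*sin(2*b) - 4*cos(b)^2 + 21*cos(b)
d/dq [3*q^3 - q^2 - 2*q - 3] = 9*q^2 - 2*q - 2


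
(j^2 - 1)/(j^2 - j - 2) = (j - 1)/(j - 2)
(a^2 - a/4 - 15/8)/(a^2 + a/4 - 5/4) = (a - 3/2)/(a - 1)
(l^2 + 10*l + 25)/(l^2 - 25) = (l + 5)/(l - 5)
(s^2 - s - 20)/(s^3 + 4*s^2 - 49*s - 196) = (s - 5)/(s^2 - 49)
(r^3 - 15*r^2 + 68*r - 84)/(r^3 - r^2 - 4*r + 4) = (r^2 - 13*r + 42)/(r^2 + r - 2)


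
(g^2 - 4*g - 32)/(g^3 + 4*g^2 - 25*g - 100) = (g - 8)/(g^2 - 25)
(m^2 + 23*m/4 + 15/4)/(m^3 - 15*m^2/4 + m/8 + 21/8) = 2*(m + 5)/(2*m^2 - 9*m + 7)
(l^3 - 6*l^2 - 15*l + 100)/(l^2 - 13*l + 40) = (l^2 - l - 20)/(l - 8)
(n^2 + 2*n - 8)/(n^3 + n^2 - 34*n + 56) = (n + 4)/(n^2 + 3*n - 28)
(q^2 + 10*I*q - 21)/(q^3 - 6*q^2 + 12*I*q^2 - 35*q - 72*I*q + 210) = (q + 3*I)/(q^2 + q*(-6 + 5*I) - 30*I)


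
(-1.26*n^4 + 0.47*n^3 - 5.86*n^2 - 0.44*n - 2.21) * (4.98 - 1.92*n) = 2.4192*n^5 - 7.1772*n^4 + 13.5918*n^3 - 28.338*n^2 + 2.052*n - 11.0058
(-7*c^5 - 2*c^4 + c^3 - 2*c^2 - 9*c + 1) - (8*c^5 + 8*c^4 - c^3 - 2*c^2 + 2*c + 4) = -15*c^5 - 10*c^4 + 2*c^3 - 11*c - 3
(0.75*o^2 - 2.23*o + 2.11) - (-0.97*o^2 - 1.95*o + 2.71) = 1.72*o^2 - 0.28*o - 0.6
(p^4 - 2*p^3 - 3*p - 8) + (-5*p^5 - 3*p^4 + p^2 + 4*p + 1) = -5*p^5 - 2*p^4 - 2*p^3 + p^2 + p - 7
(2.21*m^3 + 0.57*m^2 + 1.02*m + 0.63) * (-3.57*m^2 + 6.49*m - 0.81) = -7.8897*m^5 + 12.308*m^4 - 1.7322*m^3 + 3.909*m^2 + 3.2625*m - 0.5103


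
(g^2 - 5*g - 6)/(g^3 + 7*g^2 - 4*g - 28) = (g^2 - 5*g - 6)/(g^3 + 7*g^2 - 4*g - 28)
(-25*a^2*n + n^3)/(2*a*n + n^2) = (-25*a^2 + n^2)/(2*a + n)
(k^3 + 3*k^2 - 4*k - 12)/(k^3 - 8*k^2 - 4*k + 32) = (k + 3)/(k - 8)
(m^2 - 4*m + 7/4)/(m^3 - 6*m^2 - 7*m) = (-m^2 + 4*m - 7/4)/(m*(-m^2 + 6*m + 7))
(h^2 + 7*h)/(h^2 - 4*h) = (h + 7)/(h - 4)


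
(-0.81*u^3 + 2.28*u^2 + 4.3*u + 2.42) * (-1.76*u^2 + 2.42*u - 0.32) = 1.4256*u^5 - 5.973*u^4 - 1.7912*u^3 + 5.4172*u^2 + 4.4804*u - 0.7744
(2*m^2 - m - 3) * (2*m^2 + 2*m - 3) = 4*m^4 + 2*m^3 - 14*m^2 - 3*m + 9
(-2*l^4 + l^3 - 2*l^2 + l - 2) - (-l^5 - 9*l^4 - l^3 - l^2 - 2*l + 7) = l^5 + 7*l^4 + 2*l^3 - l^2 + 3*l - 9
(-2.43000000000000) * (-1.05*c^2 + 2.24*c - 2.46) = 2.5515*c^2 - 5.4432*c + 5.9778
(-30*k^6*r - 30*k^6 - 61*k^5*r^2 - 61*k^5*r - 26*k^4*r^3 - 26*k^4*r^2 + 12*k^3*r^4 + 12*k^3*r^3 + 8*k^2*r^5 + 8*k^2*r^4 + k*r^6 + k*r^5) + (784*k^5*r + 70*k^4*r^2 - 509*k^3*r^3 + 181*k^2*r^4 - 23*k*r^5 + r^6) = -30*k^6*r - 30*k^6 - 61*k^5*r^2 + 723*k^5*r - 26*k^4*r^3 + 44*k^4*r^2 + 12*k^3*r^4 - 497*k^3*r^3 + 8*k^2*r^5 + 189*k^2*r^4 + k*r^6 - 22*k*r^5 + r^6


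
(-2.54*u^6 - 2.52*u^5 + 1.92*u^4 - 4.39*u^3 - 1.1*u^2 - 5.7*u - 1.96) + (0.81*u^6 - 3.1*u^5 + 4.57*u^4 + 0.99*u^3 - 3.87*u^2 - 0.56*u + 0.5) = -1.73*u^6 - 5.62*u^5 + 6.49*u^4 - 3.4*u^3 - 4.97*u^2 - 6.26*u - 1.46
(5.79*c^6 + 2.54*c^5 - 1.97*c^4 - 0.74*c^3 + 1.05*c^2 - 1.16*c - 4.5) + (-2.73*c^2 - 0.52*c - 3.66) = 5.79*c^6 + 2.54*c^5 - 1.97*c^4 - 0.74*c^3 - 1.68*c^2 - 1.68*c - 8.16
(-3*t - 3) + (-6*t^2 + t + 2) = -6*t^2 - 2*t - 1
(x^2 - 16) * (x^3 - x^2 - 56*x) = x^5 - x^4 - 72*x^3 + 16*x^2 + 896*x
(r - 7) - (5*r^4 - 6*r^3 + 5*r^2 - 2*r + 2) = -5*r^4 + 6*r^3 - 5*r^2 + 3*r - 9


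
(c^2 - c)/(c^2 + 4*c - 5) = c/(c + 5)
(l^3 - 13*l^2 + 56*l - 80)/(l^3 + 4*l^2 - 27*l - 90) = (l^2 - 8*l + 16)/(l^2 + 9*l + 18)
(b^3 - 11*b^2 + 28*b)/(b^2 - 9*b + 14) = b*(b - 4)/(b - 2)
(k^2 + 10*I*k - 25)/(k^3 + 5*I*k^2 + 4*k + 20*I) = (k + 5*I)/(k^2 + 4)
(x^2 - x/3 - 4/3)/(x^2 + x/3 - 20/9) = 3*(x + 1)/(3*x + 5)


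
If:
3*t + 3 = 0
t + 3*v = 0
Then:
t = -1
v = 1/3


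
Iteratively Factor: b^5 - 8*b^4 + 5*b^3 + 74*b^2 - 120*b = (b)*(b^4 - 8*b^3 + 5*b^2 + 74*b - 120) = b*(b - 2)*(b^3 - 6*b^2 - 7*b + 60) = b*(b - 2)*(b + 3)*(b^2 - 9*b + 20) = b*(b - 5)*(b - 2)*(b + 3)*(b - 4)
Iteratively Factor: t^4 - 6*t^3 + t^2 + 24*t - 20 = (t - 5)*(t^3 - t^2 - 4*t + 4) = (t - 5)*(t + 2)*(t^2 - 3*t + 2) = (t - 5)*(t - 1)*(t + 2)*(t - 2)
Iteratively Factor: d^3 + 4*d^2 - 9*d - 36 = (d + 3)*(d^2 + d - 12) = (d + 3)*(d + 4)*(d - 3)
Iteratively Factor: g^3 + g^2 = (g + 1)*(g^2) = g*(g + 1)*(g)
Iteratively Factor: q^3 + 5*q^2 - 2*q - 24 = (q - 2)*(q^2 + 7*q + 12) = (q - 2)*(q + 3)*(q + 4)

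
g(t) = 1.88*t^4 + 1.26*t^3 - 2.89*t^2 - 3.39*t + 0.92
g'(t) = 7.52*t^3 + 3.78*t^2 - 5.78*t - 3.39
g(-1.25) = 2.77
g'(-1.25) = -4.95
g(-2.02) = 16.89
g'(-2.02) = -38.27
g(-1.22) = 2.63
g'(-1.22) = -4.37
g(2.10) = 29.29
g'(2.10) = 70.78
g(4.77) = 1029.01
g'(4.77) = 871.20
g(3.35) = 241.28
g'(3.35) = 302.39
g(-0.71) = 1.90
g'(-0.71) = -0.07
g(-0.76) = 1.90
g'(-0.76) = -0.11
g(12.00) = 40705.04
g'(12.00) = 13466.13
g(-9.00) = 11213.48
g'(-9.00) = -5127.27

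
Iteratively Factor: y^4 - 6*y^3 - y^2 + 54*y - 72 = (y - 2)*(y^3 - 4*y^2 - 9*y + 36) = (y - 2)*(y + 3)*(y^2 - 7*y + 12) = (y - 4)*(y - 2)*(y + 3)*(y - 3)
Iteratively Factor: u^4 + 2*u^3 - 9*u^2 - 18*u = (u + 2)*(u^3 - 9*u) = (u - 3)*(u + 2)*(u^2 + 3*u) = (u - 3)*(u + 2)*(u + 3)*(u)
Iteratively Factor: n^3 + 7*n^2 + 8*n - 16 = (n - 1)*(n^2 + 8*n + 16) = (n - 1)*(n + 4)*(n + 4)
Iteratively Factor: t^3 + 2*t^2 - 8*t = (t - 2)*(t^2 + 4*t) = t*(t - 2)*(t + 4)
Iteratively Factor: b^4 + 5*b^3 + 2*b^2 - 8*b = (b - 1)*(b^3 + 6*b^2 + 8*b) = (b - 1)*(b + 2)*(b^2 + 4*b) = b*(b - 1)*(b + 2)*(b + 4)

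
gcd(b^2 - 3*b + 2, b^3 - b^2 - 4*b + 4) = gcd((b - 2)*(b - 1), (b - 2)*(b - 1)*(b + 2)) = b^2 - 3*b + 2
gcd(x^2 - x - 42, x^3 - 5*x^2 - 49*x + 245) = x - 7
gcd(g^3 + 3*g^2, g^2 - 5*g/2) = g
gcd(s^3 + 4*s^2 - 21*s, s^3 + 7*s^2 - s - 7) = s + 7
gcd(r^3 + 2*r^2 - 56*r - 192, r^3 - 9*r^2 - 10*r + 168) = r + 4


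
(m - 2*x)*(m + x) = m^2 - m*x - 2*x^2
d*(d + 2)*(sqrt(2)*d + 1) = sqrt(2)*d^3 + d^2 + 2*sqrt(2)*d^2 + 2*d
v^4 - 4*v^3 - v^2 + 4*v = v*(v - 4)*(v - 1)*(v + 1)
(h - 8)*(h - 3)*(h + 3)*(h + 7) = h^4 - h^3 - 65*h^2 + 9*h + 504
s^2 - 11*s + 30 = (s - 6)*(s - 5)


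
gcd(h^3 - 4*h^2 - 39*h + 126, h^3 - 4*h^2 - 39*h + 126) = h^3 - 4*h^2 - 39*h + 126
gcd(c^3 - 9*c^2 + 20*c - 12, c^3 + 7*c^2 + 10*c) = 1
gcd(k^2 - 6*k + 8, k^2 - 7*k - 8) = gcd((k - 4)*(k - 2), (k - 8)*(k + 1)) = 1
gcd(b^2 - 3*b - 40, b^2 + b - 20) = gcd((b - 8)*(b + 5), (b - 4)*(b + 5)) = b + 5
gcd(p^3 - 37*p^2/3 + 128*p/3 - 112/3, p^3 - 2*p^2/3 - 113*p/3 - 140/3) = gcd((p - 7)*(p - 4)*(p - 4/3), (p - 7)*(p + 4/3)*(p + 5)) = p - 7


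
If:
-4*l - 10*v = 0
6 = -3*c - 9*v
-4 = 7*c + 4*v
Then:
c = -4/17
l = 25/17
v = -10/17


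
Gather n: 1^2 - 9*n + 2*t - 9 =-9*n + 2*t - 8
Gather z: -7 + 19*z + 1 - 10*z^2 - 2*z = -10*z^2 + 17*z - 6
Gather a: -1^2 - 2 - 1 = -4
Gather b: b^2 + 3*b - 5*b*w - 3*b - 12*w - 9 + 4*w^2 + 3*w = b^2 - 5*b*w + 4*w^2 - 9*w - 9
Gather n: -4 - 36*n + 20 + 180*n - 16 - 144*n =0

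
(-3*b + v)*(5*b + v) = -15*b^2 + 2*b*v + v^2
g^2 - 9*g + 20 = (g - 5)*(g - 4)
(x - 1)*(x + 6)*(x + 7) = x^3 + 12*x^2 + 29*x - 42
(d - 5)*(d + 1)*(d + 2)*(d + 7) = d^4 + 5*d^3 - 27*d^2 - 101*d - 70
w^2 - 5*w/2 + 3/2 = (w - 3/2)*(w - 1)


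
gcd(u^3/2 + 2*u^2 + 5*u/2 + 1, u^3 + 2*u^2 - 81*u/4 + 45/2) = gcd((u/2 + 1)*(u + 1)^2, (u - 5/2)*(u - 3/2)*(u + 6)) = 1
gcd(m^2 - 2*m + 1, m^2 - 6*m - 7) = 1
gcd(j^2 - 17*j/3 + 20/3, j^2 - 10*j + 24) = j - 4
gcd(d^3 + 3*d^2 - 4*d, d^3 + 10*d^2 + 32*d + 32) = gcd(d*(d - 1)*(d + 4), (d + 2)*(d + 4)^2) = d + 4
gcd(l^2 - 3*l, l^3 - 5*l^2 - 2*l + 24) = l - 3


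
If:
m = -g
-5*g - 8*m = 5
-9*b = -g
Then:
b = 5/27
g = 5/3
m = -5/3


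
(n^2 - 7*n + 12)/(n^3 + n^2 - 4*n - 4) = (n^2 - 7*n + 12)/(n^3 + n^2 - 4*n - 4)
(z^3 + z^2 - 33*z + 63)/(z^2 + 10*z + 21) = (z^2 - 6*z + 9)/(z + 3)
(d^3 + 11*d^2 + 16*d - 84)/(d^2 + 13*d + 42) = d - 2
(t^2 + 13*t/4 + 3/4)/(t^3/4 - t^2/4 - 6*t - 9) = (4*t + 1)/(t^2 - 4*t - 12)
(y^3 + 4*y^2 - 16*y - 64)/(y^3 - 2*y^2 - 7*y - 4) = (y^2 + 8*y + 16)/(y^2 + 2*y + 1)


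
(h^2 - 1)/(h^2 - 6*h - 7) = (h - 1)/(h - 7)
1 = 1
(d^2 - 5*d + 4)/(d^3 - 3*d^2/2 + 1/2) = 2*(d - 4)/(2*d^2 - d - 1)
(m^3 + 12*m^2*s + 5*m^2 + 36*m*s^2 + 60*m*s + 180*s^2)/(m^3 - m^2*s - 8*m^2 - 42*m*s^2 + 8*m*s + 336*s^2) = (-m^2 - 6*m*s - 5*m - 30*s)/(-m^2 + 7*m*s + 8*m - 56*s)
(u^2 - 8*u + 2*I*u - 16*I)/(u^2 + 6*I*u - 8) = (u - 8)/(u + 4*I)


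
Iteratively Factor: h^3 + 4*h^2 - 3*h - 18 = (h - 2)*(h^2 + 6*h + 9) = (h - 2)*(h + 3)*(h + 3)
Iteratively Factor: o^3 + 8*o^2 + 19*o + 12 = (o + 1)*(o^2 + 7*o + 12) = (o + 1)*(o + 3)*(o + 4)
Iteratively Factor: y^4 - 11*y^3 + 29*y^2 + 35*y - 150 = (y - 3)*(y^3 - 8*y^2 + 5*y + 50) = (y - 5)*(y - 3)*(y^2 - 3*y - 10) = (y - 5)^2*(y - 3)*(y + 2)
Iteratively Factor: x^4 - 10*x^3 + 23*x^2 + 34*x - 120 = (x + 2)*(x^3 - 12*x^2 + 47*x - 60) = (x - 5)*(x + 2)*(x^2 - 7*x + 12) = (x - 5)*(x - 3)*(x + 2)*(x - 4)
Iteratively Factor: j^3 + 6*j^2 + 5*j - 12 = (j + 4)*(j^2 + 2*j - 3) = (j + 3)*(j + 4)*(j - 1)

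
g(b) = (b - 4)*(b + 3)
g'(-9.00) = -19.00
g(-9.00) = 78.00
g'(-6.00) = -13.00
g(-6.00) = 30.00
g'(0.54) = 0.08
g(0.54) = -12.25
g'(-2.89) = -6.78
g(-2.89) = -0.76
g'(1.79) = 2.58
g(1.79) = -10.59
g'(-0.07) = -1.14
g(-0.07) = -11.93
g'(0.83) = 0.66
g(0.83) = -12.14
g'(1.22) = 1.44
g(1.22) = -11.73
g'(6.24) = 11.48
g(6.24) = 20.70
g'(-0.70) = -2.40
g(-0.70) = -10.81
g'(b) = 2*b - 1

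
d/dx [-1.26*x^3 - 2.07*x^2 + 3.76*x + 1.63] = -3.78*x^2 - 4.14*x + 3.76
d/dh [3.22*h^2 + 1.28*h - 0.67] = 6.44*h + 1.28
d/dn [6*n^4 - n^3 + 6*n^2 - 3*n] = 24*n^3 - 3*n^2 + 12*n - 3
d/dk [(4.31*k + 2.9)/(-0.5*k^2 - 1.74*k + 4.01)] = (2.155*k^2 + 2.9*k + 22.3291)/(0.25*k^4 + 1.74*k^3 - 0.9824*k^2 - 13.9548*k + 16.0801)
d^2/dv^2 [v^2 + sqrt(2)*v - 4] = 2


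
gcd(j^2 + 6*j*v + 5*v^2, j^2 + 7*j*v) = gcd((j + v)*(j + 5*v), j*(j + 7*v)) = 1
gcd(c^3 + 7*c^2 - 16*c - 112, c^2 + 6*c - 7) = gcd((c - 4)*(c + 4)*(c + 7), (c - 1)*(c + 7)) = c + 7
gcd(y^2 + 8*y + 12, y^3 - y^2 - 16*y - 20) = y + 2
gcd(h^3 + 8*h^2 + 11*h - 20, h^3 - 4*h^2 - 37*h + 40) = h^2 + 4*h - 5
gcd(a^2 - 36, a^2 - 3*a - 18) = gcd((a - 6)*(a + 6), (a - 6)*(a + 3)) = a - 6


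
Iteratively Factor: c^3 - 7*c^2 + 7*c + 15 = (c - 5)*(c^2 - 2*c - 3) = (c - 5)*(c + 1)*(c - 3)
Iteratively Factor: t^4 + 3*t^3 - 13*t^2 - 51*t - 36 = (t - 4)*(t^3 + 7*t^2 + 15*t + 9) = (t - 4)*(t + 1)*(t^2 + 6*t + 9) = (t - 4)*(t + 1)*(t + 3)*(t + 3)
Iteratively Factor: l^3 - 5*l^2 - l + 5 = (l - 1)*(l^2 - 4*l - 5) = (l - 1)*(l + 1)*(l - 5)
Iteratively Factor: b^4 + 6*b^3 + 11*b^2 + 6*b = (b + 3)*(b^3 + 3*b^2 + 2*b) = (b + 1)*(b + 3)*(b^2 + 2*b) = b*(b + 1)*(b + 3)*(b + 2)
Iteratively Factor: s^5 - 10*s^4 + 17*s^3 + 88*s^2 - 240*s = (s + 3)*(s^4 - 13*s^3 + 56*s^2 - 80*s) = s*(s + 3)*(s^3 - 13*s^2 + 56*s - 80) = s*(s - 4)*(s + 3)*(s^2 - 9*s + 20) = s*(s - 4)^2*(s + 3)*(s - 5)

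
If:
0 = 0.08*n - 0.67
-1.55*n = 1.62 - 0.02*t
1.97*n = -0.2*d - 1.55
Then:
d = -90.24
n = 8.38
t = 730.06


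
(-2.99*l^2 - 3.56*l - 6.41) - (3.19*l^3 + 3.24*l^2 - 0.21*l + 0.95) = -3.19*l^3 - 6.23*l^2 - 3.35*l - 7.36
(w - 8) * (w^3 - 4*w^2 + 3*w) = w^4 - 12*w^3 + 35*w^2 - 24*w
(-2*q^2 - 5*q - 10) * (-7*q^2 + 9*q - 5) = 14*q^4 + 17*q^3 + 35*q^2 - 65*q + 50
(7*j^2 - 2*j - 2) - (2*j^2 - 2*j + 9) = 5*j^2 - 11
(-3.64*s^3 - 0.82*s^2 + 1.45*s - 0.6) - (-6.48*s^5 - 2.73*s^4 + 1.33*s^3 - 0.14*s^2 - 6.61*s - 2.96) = 6.48*s^5 + 2.73*s^4 - 4.97*s^3 - 0.68*s^2 + 8.06*s + 2.36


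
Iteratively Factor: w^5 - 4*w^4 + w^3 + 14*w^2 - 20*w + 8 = (w - 1)*(w^4 - 3*w^3 - 2*w^2 + 12*w - 8) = (w - 1)*(w + 2)*(w^3 - 5*w^2 + 8*w - 4) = (w - 2)*(w - 1)*(w + 2)*(w^2 - 3*w + 2) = (w - 2)*(w - 1)^2*(w + 2)*(w - 2)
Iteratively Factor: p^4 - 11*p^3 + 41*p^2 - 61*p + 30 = (p - 5)*(p^3 - 6*p^2 + 11*p - 6) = (p - 5)*(p - 3)*(p^2 - 3*p + 2) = (p - 5)*(p - 3)*(p - 2)*(p - 1)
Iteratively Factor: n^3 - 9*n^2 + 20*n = (n - 4)*(n^2 - 5*n) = n*(n - 4)*(n - 5)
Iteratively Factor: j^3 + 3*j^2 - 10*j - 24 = (j - 3)*(j^2 + 6*j + 8) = (j - 3)*(j + 4)*(j + 2)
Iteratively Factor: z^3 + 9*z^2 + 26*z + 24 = (z + 3)*(z^2 + 6*z + 8) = (z + 3)*(z + 4)*(z + 2)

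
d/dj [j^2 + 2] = 2*j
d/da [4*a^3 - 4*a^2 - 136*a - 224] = 12*a^2 - 8*a - 136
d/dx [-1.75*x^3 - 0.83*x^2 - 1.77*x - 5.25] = -5.25*x^2 - 1.66*x - 1.77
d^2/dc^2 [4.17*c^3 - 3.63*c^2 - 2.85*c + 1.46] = 25.02*c - 7.26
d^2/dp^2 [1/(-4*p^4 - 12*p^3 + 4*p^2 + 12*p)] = (p*(6*p^2 + 9*p - 1)*(p^3 + 3*p^2 - p - 3) - (4*p^3 + 9*p^2 - 2*p - 3)^2)/(2*p^3*(p^3 + 3*p^2 - p - 3)^3)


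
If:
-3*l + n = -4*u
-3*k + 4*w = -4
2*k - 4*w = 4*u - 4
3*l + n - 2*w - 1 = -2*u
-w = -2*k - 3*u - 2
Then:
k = -18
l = -5/2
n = -67/2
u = 13/2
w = -29/2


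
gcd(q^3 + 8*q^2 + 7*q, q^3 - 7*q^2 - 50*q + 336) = q + 7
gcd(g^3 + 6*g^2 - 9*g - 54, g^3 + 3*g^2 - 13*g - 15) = g - 3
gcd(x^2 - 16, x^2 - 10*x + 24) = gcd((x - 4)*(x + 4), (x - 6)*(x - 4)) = x - 4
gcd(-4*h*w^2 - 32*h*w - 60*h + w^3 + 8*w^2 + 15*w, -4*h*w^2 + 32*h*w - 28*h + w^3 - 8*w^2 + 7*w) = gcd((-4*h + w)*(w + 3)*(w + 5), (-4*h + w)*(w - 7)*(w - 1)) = -4*h + w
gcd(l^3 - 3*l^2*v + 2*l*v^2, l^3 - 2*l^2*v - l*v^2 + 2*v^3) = l^2 - 3*l*v + 2*v^2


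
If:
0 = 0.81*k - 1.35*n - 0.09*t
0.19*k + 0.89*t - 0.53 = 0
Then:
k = 2.78947368421053 - 4.68421052631579*t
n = 1.67368421052632 - 2.87719298245614*t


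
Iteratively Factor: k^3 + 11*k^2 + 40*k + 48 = (k + 4)*(k^2 + 7*k + 12) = (k + 4)^2*(k + 3)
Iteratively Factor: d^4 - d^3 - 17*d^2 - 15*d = (d + 3)*(d^3 - 4*d^2 - 5*d) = d*(d + 3)*(d^2 - 4*d - 5) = d*(d + 1)*(d + 3)*(d - 5)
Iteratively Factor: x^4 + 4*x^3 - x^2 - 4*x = (x + 1)*(x^3 + 3*x^2 - 4*x) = x*(x + 1)*(x^2 + 3*x - 4) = x*(x - 1)*(x + 1)*(x + 4)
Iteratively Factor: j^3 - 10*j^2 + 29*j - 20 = (j - 1)*(j^2 - 9*j + 20) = (j - 5)*(j - 1)*(j - 4)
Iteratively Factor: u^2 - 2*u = (u)*(u - 2)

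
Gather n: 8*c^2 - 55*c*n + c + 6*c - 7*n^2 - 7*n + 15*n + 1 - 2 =8*c^2 + 7*c - 7*n^2 + n*(8 - 55*c) - 1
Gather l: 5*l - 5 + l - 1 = 6*l - 6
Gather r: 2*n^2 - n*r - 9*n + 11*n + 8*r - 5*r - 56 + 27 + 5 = 2*n^2 + 2*n + r*(3 - n) - 24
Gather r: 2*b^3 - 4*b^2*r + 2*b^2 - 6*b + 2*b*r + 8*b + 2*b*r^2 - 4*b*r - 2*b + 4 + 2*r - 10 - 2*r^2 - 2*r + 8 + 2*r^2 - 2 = 2*b^3 + 2*b^2 + 2*b*r^2 + r*(-4*b^2 - 2*b)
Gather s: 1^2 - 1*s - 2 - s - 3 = -2*s - 4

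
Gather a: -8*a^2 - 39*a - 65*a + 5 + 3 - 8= -8*a^2 - 104*a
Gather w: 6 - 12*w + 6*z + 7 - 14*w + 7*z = -26*w + 13*z + 13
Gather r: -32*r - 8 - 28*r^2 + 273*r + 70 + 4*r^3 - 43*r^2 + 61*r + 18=4*r^3 - 71*r^2 + 302*r + 80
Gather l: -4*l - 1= -4*l - 1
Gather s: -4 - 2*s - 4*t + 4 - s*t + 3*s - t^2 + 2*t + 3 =s*(1 - t) - t^2 - 2*t + 3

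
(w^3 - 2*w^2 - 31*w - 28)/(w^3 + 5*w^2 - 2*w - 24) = (w^2 - 6*w - 7)/(w^2 + w - 6)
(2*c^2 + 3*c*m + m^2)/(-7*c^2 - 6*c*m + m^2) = (-2*c - m)/(7*c - m)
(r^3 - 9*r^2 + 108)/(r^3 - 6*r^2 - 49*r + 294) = (r^2 - 3*r - 18)/(r^2 - 49)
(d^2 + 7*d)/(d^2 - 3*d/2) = 2*(d + 7)/(2*d - 3)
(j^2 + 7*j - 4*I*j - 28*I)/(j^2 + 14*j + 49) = (j - 4*I)/(j + 7)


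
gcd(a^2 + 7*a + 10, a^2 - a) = 1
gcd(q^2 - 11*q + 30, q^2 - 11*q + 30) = q^2 - 11*q + 30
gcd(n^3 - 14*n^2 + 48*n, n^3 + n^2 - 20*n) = n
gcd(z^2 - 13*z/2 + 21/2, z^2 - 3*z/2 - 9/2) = z - 3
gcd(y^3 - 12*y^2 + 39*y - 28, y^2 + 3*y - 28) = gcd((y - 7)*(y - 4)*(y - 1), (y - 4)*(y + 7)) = y - 4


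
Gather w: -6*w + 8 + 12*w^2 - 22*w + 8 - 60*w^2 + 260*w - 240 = -48*w^2 + 232*w - 224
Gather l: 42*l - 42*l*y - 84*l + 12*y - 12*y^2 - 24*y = l*(-42*y - 42) - 12*y^2 - 12*y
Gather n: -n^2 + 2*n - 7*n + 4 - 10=-n^2 - 5*n - 6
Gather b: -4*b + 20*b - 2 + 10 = 16*b + 8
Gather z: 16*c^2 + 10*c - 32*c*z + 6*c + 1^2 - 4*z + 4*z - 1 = 16*c^2 - 32*c*z + 16*c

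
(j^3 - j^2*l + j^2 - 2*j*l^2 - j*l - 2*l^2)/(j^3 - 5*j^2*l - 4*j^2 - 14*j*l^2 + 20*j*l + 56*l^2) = (j^3 - j^2*l + j^2 - 2*j*l^2 - j*l - 2*l^2)/(j^3 - 5*j^2*l - 4*j^2 - 14*j*l^2 + 20*j*l + 56*l^2)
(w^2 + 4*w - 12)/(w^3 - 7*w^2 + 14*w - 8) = (w + 6)/(w^2 - 5*w + 4)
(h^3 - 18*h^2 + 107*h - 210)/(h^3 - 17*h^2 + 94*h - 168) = (h - 5)/(h - 4)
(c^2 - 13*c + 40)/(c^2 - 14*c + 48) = (c - 5)/(c - 6)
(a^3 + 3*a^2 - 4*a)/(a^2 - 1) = a*(a + 4)/(a + 1)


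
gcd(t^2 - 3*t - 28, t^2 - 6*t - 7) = t - 7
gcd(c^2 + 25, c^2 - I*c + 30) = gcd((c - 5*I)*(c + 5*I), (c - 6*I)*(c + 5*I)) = c + 5*I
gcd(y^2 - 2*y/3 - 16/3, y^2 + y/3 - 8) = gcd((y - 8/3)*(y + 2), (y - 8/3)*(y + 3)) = y - 8/3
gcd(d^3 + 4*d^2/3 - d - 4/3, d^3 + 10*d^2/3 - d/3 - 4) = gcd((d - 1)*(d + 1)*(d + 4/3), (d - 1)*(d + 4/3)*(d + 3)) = d^2 + d/3 - 4/3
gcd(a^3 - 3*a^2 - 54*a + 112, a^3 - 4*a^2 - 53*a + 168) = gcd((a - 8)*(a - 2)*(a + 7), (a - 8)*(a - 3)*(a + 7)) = a^2 - a - 56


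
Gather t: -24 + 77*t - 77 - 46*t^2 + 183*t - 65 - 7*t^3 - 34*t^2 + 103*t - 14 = -7*t^3 - 80*t^2 + 363*t - 180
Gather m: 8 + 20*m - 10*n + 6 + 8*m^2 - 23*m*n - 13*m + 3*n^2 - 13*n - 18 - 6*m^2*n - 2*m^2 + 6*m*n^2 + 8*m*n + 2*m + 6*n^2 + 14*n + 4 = m^2*(6 - 6*n) + m*(6*n^2 - 15*n + 9) + 9*n^2 - 9*n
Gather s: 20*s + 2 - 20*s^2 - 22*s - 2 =-20*s^2 - 2*s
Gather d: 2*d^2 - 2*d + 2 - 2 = 2*d^2 - 2*d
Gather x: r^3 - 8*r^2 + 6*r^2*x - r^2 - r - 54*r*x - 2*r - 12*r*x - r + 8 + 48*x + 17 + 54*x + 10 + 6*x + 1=r^3 - 9*r^2 - 4*r + x*(6*r^2 - 66*r + 108) + 36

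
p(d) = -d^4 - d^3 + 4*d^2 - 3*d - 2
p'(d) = -4*d^3 - 3*d^2 + 8*d - 3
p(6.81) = -2303.49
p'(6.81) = -1350.93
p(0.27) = -2.54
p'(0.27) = -1.14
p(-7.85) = -3045.56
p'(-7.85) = 1684.28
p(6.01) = -1397.29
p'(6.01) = -931.61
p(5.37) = -889.18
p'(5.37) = -665.97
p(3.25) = -115.39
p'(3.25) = -146.00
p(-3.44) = -43.67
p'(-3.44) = 96.81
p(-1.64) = 10.86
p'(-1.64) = -6.55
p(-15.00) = -46307.00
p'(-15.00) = 12702.00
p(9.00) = -6995.00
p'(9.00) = -3090.00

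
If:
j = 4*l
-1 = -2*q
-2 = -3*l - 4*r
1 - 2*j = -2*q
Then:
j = 1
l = 1/4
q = 1/2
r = 5/16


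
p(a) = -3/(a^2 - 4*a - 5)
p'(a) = -3*(4 - 2*a)/(a^2 - 4*a - 5)^2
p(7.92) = -0.12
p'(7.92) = 0.05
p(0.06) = 0.57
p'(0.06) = -0.42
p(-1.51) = -0.90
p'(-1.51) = -1.91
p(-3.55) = -0.14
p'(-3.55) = -0.07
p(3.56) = 0.46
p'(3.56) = 0.22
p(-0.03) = 0.61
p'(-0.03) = -0.51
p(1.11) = 0.37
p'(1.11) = -0.08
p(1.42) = 0.35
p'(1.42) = -0.05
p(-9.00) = -0.03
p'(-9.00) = -0.00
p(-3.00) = -0.19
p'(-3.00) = -0.12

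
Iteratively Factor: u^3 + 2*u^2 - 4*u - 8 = (u - 2)*(u^2 + 4*u + 4) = (u - 2)*(u + 2)*(u + 2)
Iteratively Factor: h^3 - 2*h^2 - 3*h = (h - 3)*(h^2 + h) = h*(h - 3)*(h + 1)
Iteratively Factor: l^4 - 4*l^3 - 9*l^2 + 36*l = (l)*(l^3 - 4*l^2 - 9*l + 36) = l*(l + 3)*(l^2 - 7*l + 12) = l*(l - 4)*(l + 3)*(l - 3)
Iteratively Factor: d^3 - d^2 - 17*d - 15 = (d - 5)*(d^2 + 4*d + 3) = (d - 5)*(d + 3)*(d + 1)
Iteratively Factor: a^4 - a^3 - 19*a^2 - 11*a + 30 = (a - 5)*(a^3 + 4*a^2 + a - 6) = (a - 5)*(a + 2)*(a^2 + 2*a - 3) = (a - 5)*(a - 1)*(a + 2)*(a + 3)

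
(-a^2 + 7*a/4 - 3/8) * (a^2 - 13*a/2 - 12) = -a^4 + 33*a^3/4 + a^2/4 - 297*a/16 + 9/2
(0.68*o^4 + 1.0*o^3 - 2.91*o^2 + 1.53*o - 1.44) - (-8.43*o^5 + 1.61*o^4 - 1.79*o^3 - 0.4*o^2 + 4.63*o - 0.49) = 8.43*o^5 - 0.93*o^4 + 2.79*o^3 - 2.51*o^2 - 3.1*o - 0.95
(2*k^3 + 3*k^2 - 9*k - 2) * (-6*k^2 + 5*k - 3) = -12*k^5 - 8*k^4 + 63*k^3 - 42*k^2 + 17*k + 6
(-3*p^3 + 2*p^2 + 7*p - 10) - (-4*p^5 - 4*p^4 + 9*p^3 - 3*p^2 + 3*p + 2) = 4*p^5 + 4*p^4 - 12*p^3 + 5*p^2 + 4*p - 12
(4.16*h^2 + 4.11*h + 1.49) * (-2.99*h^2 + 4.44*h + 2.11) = -12.4384*h^4 + 6.1815*h^3 + 22.5709*h^2 + 15.2877*h + 3.1439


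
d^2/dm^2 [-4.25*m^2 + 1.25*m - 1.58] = -8.50000000000000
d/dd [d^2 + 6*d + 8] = 2*d + 6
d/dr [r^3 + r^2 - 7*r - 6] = 3*r^2 + 2*r - 7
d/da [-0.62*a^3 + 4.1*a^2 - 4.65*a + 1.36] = -1.86*a^2 + 8.2*a - 4.65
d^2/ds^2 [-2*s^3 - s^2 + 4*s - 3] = -12*s - 2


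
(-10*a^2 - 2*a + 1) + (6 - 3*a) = -10*a^2 - 5*a + 7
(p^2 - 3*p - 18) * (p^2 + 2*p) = p^4 - p^3 - 24*p^2 - 36*p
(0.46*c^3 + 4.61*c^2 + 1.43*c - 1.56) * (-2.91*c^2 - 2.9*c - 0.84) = -1.3386*c^5 - 14.7491*c^4 - 17.9167*c^3 - 3.4798*c^2 + 3.3228*c + 1.3104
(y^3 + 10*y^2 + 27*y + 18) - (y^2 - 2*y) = y^3 + 9*y^2 + 29*y + 18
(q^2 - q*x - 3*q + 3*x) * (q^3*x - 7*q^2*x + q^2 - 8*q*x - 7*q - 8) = q^5*x - q^4*x^2 - 10*q^4*x + q^4 + 10*q^3*x^2 + 12*q^3*x - 10*q^3 - 13*q^2*x^2 + 34*q^2*x + 13*q^2 - 24*q*x^2 - 13*q*x + 24*q - 24*x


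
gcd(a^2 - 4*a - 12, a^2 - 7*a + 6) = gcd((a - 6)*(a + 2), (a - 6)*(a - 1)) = a - 6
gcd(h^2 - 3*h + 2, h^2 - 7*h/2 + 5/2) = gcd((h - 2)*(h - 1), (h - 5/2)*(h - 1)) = h - 1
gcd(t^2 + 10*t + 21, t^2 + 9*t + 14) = t + 7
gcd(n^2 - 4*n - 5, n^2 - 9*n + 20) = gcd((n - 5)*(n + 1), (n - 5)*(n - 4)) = n - 5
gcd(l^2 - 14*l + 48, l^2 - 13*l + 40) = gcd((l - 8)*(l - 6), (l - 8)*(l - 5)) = l - 8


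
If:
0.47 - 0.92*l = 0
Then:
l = 0.51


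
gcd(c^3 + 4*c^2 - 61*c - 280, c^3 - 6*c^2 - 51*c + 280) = c^2 - c - 56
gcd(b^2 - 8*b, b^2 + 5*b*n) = b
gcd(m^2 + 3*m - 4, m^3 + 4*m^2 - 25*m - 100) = m + 4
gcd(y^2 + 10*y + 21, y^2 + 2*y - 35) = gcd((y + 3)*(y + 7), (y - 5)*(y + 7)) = y + 7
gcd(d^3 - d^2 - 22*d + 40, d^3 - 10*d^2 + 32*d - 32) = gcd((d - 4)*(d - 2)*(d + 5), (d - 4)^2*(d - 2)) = d^2 - 6*d + 8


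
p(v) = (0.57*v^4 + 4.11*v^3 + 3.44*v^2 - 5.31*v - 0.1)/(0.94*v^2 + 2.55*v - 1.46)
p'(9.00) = 13.60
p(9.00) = 71.36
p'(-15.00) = -15.51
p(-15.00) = 92.20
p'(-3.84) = -17.87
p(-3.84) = -14.48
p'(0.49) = 20527.37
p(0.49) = -89.48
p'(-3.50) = -73.71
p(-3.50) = -26.60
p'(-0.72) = 1.06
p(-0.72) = -1.47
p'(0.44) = 192.18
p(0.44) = 8.97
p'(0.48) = 12493.39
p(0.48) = 70.61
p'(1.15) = 4.67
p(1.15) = 2.06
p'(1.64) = 4.73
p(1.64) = 4.32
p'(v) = (-1.88*v - 2.55)*(0.57*v^4 + 4.11*v^3 + 3.44*v^2 - 5.31*v - 0.1)/(0.94*v^2 + 2.55*v - 1.46)^2 + (2.28*v^3 + 12.33*v^2 + 6.88*v - 5.31)/(0.94*v^2 + 2.55*v - 1.46)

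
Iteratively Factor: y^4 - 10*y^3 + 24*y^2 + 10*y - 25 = (y - 5)*(y^3 - 5*y^2 - y + 5) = (y - 5)^2*(y^2 - 1) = (y - 5)^2*(y + 1)*(y - 1)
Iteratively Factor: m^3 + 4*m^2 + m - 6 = (m + 3)*(m^2 + m - 2) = (m - 1)*(m + 3)*(m + 2)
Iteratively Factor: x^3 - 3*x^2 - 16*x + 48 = (x - 4)*(x^2 + x - 12) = (x - 4)*(x + 4)*(x - 3)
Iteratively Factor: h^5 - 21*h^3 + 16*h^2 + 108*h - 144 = (h + 4)*(h^4 - 4*h^3 - 5*h^2 + 36*h - 36) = (h + 3)*(h + 4)*(h^3 - 7*h^2 + 16*h - 12) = (h - 2)*(h + 3)*(h + 4)*(h^2 - 5*h + 6) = (h - 3)*(h - 2)*(h + 3)*(h + 4)*(h - 2)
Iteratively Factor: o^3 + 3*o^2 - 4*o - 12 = (o + 3)*(o^2 - 4) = (o - 2)*(o + 3)*(o + 2)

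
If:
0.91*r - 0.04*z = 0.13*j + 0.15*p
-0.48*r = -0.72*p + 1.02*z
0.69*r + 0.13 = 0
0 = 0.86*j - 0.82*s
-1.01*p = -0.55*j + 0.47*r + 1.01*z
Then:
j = -0.94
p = -0.30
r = -0.19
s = -0.98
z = -0.12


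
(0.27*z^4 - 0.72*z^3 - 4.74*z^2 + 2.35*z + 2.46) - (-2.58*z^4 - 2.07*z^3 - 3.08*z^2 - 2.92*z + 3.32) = 2.85*z^4 + 1.35*z^3 - 1.66*z^2 + 5.27*z - 0.86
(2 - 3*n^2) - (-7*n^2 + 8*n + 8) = 4*n^2 - 8*n - 6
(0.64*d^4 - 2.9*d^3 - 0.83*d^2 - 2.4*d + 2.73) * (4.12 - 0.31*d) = -0.1984*d^5 + 3.5358*d^4 - 11.6907*d^3 - 2.6756*d^2 - 10.7343*d + 11.2476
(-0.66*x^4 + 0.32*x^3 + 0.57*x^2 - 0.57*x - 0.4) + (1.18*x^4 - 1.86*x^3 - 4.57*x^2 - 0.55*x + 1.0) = 0.52*x^4 - 1.54*x^3 - 4.0*x^2 - 1.12*x + 0.6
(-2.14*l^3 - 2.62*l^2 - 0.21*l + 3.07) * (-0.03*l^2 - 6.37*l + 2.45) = 0.0642*l^5 + 13.7104*l^4 + 11.4527*l^3 - 5.1734*l^2 - 20.0704*l + 7.5215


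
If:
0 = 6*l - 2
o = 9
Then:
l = 1/3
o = 9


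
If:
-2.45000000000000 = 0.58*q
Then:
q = -4.22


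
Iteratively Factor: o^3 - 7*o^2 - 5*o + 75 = (o - 5)*(o^2 - 2*o - 15) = (o - 5)*(o + 3)*(o - 5)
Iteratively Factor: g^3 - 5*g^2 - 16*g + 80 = (g - 5)*(g^2 - 16) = (g - 5)*(g + 4)*(g - 4)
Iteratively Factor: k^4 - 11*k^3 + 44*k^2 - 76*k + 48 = (k - 2)*(k^3 - 9*k^2 + 26*k - 24) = (k - 2)^2*(k^2 - 7*k + 12) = (k - 3)*(k - 2)^2*(k - 4)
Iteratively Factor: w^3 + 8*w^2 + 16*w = (w)*(w^2 + 8*w + 16) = w*(w + 4)*(w + 4)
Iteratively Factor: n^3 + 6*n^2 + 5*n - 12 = (n + 3)*(n^2 + 3*n - 4) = (n - 1)*(n + 3)*(n + 4)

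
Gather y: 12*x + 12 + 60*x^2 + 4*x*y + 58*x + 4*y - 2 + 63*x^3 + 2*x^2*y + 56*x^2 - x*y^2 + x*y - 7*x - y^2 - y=63*x^3 + 116*x^2 + 63*x + y^2*(-x - 1) + y*(2*x^2 + 5*x + 3) + 10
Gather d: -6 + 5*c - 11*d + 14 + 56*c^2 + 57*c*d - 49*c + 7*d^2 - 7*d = 56*c^2 - 44*c + 7*d^2 + d*(57*c - 18) + 8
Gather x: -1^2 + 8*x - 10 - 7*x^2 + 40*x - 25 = -7*x^2 + 48*x - 36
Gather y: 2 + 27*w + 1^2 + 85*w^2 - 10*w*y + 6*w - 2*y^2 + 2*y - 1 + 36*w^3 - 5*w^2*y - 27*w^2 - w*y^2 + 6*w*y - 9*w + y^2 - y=36*w^3 + 58*w^2 + 24*w + y^2*(-w - 1) + y*(-5*w^2 - 4*w + 1) + 2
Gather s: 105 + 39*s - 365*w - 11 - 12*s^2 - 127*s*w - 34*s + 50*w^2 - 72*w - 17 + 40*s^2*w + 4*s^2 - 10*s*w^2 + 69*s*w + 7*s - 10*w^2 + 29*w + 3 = s^2*(40*w - 8) + s*(-10*w^2 - 58*w + 12) + 40*w^2 - 408*w + 80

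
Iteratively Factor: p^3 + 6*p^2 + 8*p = (p + 4)*(p^2 + 2*p) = p*(p + 4)*(p + 2)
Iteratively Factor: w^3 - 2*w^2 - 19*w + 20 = (w + 4)*(w^2 - 6*w + 5) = (w - 5)*(w + 4)*(w - 1)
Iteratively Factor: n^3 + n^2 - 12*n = (n - 3)*(n^2 + 4*n) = (n - 3)*(n + 4)*(n)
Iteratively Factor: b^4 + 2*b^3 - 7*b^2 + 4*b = (b + 4)*(b^3 - 2*b^2 + b) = b*(b + 4)*(b^2 - 2*b + 1) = b*(b - 1)*(b + 4)*(b - 1)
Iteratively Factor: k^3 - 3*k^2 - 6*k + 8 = (k + 2)*(k^2 - 5*k + 4) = (k - 4)*(k + 2)*(k - 1)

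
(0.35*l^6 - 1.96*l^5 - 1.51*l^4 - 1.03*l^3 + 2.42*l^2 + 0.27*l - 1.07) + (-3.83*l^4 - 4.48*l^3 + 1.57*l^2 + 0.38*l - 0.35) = 0.35*l^6 - 1.96*l^5 - 5.34*l^4 - 5.51*l^3 + 3.99*l^2 + 0.65*l - 1.42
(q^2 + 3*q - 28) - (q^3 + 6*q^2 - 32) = -q^3 - 5*q^2 + 3*q + 4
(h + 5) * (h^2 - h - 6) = h^3 + 4*h^2 - 11*h - 30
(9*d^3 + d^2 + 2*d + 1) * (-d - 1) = -9*d^4 - 10*d^3 - 3*d^2 - 3*d - 1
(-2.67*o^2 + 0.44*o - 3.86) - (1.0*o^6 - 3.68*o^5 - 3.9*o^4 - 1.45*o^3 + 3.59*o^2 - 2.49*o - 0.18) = -1.0*o^6 + 3.68*o^5 + 3.9*o^4 + 1.45*o^3 - 6.26*o^2 + 2.93*o - 3.68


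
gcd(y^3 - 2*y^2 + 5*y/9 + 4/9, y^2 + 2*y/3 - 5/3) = y - 1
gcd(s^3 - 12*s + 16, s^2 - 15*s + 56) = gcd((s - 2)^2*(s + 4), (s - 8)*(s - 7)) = 1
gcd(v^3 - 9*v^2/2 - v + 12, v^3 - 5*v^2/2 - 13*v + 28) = v^2 - 6*v + 8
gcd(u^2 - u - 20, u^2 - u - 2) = 1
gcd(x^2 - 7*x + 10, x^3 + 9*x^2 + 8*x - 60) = x - 2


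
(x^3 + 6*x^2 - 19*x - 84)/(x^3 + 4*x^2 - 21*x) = (x^2 - x - 12)/(x*(x - 3))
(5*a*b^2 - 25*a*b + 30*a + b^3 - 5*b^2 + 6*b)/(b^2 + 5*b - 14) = (5*a*b - 15*a + b^2 - 3*b)/(b + 7)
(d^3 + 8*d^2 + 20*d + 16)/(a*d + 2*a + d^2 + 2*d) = (d^2 + 6*d + 8)/(a + d)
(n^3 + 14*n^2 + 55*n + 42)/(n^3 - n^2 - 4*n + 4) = (n^3 + 14*n^2 + 55*n + 42)/(n^3 - n^2 - 4*n + 4)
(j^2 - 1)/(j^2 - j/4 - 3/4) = 4*(j + 1)/(4*j + 3)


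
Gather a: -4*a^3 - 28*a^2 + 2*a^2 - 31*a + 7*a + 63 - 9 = -4*a^3 - 26*a^2 - 24*a + 54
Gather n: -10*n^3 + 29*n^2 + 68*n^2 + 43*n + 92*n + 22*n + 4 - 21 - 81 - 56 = -10*n^3 + 97*n^2 + 157*n - 154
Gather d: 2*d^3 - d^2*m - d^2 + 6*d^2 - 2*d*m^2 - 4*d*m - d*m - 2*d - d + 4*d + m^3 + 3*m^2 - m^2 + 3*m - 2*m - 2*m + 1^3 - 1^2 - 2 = 2*d^3 + d^2*(5 - m) + d*(-2*m^2 - 5*m + 1) + m^3 + 2*m^2 - m - 2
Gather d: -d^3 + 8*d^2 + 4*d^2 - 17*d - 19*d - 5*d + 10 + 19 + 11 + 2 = -d^3 + 12*d^2 - 41*d + 42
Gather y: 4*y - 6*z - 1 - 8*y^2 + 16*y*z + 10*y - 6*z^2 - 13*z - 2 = -8*y^2 + y*(16*z + 14) - 6*z^2 - 19*z - 3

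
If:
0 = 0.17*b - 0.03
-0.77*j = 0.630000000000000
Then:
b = 0.18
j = -0.82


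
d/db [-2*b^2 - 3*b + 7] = -4*b - 3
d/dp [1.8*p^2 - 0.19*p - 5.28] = 3.6*p - 0.19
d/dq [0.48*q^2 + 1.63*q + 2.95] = 0.96*q + 1.63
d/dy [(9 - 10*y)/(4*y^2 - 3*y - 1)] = (40*y^2 - 72*y + 37)/(16*y^4 - 24*y^3 + y^2 + 6*y + 1)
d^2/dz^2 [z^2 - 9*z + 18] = 2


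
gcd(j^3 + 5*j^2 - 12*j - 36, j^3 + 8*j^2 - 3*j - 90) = j^2 + 3*j - 18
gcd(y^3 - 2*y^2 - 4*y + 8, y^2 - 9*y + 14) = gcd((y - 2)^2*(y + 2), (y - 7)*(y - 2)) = y - 2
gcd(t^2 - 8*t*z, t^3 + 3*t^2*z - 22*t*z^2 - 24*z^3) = 1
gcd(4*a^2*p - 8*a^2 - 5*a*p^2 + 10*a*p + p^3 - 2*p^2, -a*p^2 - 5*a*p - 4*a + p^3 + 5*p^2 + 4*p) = -a + p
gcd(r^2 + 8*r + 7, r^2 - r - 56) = r + 7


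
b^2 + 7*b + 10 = (b + 2)*(b + 5)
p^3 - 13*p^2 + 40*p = p*(p - 8)*(p - 5)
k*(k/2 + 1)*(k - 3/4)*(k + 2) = k^4/2 + 13*k^3/8 + k^2/2 - 3*k/2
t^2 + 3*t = t*(t + 3)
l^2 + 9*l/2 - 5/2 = (l - 1/2)*(l + 5)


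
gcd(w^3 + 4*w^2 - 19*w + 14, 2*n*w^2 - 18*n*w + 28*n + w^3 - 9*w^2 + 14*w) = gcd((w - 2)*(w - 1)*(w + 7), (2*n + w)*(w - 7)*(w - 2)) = w - 2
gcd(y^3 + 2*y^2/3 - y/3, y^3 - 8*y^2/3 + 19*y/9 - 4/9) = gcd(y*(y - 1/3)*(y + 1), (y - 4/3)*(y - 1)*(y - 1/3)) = y - 1/3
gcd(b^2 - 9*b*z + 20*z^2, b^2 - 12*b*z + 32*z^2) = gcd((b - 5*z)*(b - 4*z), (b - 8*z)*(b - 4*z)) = -b + 4*z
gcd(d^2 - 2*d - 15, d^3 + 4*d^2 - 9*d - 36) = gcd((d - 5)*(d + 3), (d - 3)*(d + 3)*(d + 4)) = d + 3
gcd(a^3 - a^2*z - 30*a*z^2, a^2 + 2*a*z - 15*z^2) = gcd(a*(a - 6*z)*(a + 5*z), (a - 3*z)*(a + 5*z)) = a + 5*z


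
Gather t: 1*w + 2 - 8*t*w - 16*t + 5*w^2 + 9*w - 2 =t*(-8*w - 16) + 5*w^2 + 10*w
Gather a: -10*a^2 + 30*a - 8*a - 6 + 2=-10*a^2 + 22*a - 4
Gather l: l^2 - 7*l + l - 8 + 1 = l^2 - 6*l - 7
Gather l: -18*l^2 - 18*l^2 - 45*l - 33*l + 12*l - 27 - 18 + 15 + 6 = -36*l^2 - 66*l - 24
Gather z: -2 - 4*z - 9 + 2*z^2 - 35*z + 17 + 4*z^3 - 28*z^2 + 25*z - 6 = 4*z^3 - 26*z^2 - 14*z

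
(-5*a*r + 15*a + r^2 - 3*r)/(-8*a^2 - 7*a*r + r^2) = (5*a*r - 15*a - r^2 + 3*r)/(8*a^2 + 7*a*r - r^2)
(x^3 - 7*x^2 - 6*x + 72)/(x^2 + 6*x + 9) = (x^2 - 10*x + 24)/(x + 3)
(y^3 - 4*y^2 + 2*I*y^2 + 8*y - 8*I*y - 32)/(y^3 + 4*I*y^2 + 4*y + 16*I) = (y - 4)/(y + 2*I)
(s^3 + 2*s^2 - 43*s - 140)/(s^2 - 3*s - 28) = s + 5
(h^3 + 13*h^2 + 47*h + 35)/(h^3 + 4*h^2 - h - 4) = (h^2 + 12*h + 35)/(h^2 + 3*h - 4)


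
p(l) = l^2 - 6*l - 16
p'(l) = 2*l - 6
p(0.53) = -18.90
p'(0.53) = -4.94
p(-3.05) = 11.60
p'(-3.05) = -12.10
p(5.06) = -20.76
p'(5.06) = 4.12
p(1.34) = -22.24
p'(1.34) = -3.32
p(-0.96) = -9.32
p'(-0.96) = -7.92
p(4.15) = -23.68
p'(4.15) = 2.30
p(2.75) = -24.94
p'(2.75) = -0.50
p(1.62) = -23.10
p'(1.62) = -2.76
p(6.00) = -16.00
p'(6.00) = 6.00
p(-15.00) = 299.00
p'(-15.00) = -36.00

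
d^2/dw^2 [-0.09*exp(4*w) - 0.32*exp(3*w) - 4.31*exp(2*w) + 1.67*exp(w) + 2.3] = (-1.44*exp(3*w) - 2.88*exp(2*w) - 17.24*exp(w) + 1.67)*exp(w)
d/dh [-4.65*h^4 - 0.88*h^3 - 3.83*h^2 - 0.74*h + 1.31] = -18.6*h^3 - 2.64*h^2 - 7.66*h - 0.74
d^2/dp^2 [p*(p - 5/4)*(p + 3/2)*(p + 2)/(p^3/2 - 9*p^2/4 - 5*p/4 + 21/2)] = 63*(16*p^3 - 108*p^2 + 198*p - 51)/(8*p^6 - 156*p^5 + 1266*p^4 - 5473*p^3 + 13293*p^2 - 17199*p + 9261)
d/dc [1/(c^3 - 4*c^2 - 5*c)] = (-3*c^2 + 8*c + 5)/(c^2*(-c^2 + 4*c + 5)^2)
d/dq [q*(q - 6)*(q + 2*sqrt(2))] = 3*q^2 - 12*q + 4*sqrt(2)*q - 12*sqrt(2)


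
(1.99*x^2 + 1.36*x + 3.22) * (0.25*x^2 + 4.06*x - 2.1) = 0.4975*x^4 + 8.4194*x^3 + 2.1476*x^2 + 10.2172*x - 6.762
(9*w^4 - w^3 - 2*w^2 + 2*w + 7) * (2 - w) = -9*w^5 + 19*w^4 - 6*w^2 - 3*w + 14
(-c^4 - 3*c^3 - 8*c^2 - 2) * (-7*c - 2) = 7*c^5 + 23*c^4 + 62*c^3 + 16*c^2 + 14*c + 4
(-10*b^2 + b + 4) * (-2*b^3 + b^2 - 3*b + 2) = 20*b^5 - 12*b^4 + 23*b^3 - 19*b^2 - 10*b + 8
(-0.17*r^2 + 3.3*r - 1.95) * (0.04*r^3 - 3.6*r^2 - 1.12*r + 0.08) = -0.0068*r^5 + 0.744*r^4 - 11.7676*r^3 + 3.3104*r^2 + 2.448*r - 0.156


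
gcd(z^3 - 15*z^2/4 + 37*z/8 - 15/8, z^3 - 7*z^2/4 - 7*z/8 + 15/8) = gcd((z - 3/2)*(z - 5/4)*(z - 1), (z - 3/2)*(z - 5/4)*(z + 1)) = z^2 - 11*z/4 + 15/8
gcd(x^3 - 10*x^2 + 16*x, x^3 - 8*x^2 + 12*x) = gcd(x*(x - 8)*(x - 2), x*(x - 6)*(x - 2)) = x^2 - 2*x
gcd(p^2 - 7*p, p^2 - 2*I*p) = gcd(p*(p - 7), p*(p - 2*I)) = p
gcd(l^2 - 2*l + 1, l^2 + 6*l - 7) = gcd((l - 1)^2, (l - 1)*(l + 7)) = l - 1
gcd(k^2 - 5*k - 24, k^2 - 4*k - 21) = k + 3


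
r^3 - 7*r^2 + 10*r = r*(r - 5)*(r - 2)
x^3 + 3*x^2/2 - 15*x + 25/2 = (x - 5/2)*(x - 1)*(x + 5)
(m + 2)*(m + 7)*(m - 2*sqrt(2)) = m^3 - 2*sqrt(2)*m^2 + 9*m^2 - 18*sqrt(2)*m + 14*m - 28*sqrt(2)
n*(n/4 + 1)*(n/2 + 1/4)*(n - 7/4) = n^4/8 + 11*n^3/32 - 47*n^2/64 - 7*n/16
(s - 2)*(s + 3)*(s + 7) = s^3 + 8*s^2 + s - 42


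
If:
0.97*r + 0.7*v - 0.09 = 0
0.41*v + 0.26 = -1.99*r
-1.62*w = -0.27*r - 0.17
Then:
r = -0.22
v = 0.43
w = 0.07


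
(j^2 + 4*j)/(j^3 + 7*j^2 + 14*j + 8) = j/(j^2 + 3*j + 2)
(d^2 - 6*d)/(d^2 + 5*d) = (d - 6)/(d + 5)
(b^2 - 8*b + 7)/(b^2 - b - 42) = (b - 1)/(b + 6)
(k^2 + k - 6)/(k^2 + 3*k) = (k - 2)/k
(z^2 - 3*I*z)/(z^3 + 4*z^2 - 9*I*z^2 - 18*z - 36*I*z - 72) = z/(z^2 + z*(4 - 6*I) - 24*I)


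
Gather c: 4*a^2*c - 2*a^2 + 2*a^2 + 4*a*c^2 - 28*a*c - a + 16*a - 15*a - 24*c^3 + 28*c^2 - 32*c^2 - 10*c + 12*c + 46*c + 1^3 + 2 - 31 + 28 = -24*c^3 + c^2*(4*a - 4) + c*(4*a^2 - 28*a + 48)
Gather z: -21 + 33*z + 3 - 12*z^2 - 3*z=-12*z^2 + 30*z - 18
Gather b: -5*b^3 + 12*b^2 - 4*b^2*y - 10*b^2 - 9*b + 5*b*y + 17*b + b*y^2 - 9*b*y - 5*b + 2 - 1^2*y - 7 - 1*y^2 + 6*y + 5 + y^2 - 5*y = -5*b^3 + b^2*(2 - 4*y) + b*(y^2 - 4*y + 3)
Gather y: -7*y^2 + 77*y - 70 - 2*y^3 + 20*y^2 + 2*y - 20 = -2*y^3 + 13*y^2 + 79*y - 90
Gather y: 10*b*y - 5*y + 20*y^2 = 20*y^2 + y*(10*b - 5)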